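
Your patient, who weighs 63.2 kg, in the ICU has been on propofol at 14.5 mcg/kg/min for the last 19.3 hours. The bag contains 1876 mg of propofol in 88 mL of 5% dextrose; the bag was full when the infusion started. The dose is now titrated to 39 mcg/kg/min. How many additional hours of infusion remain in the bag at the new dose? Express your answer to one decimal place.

Initial rate:
Dose = 14.5 mcg/kg/min × 63.2 kg = 916.4 mcg/min
916.4 mcg/min × 60 min/hr = 54984 mcg/hr
Concentration = 1876 mg ÷ 88 mL = 21.31818 mg/mL = 21318.18 mcg/mL
Rate = 54984 mcg/hr ÷ 21318.18 mcg/mL = 2.579207 mL/hr
Volume infused so far = 2.579207 mL/hr × 19.3 hr = 49.77869 mL
Volume remaining = 88 − 49.77869 = 38.22131 mL
New rate:
Dose = 39 mcg/kg/min × 63.2 kg = 2464.8 mcg/min
2464.8 mcg/min × 60 min/hr = 147888 mcg/hr
Rate = 147888 mcg/hr ÷ 21318.18 mcg/mL = 6.937177 mL/hr
Time remaining = 38.22131 mL ÷ 6.937177 mL/hr = 5.509634 hr

5.5 hours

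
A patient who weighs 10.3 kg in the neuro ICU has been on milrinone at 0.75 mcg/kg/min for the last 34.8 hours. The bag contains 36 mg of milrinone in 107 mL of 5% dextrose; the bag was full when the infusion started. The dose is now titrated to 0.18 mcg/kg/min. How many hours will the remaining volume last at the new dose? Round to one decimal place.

178.6 hours

Initial rate:
Dose = 0.75 mcg/kg/min × 10.3 kg = 7.725 mcg/min
7.725 mcg/min × 60 min/hr = 463.5 mcg/hr
Concentration = 36 mg ÷ 107 mL = 0.3364486 mg/mL = 336.4486 mcg/mL
Rate = 463.5 mcg/hr ÷ 336.4486 mcg/mL = 1.377625 mL/hr
Volume infused so far = 1.377625 mL/hr × 34.8 hr = 47.94135 mL
Volume remaining = 107 − 47.94135 = 59.05865 mL
New rate:
Dose = 0.18 mcg/kg/min × 10.3 kg = 1.854 mcg/min
1.854 mcg/min × 60 min/hr = 111.24 mcg/hr
Rate = 111.24 mcg/hr ÷ 336.4486 mcg/mL = 0.33063 mL/hr
Time remaining = 59.05865 mL ÷ 0.33063 mL/hr = 178.6246 hr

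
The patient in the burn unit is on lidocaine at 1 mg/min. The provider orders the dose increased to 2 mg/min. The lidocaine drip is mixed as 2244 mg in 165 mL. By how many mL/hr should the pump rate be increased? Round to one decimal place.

4.4 mL/hr

At the current dose:
1 mg/min × 60 min/hr = 60 mg/hr
Concentration = 2244 mg ÷ 165 mL = 13.6 mg/mL
Rate = 60 mg/hr ÷ 13.6 mg/mL = 4.411765 mL/hr
At the new dose:
2 mg/min × 60 min/hr = 120 mg/hr
Rate = 120 mg/hr ÷ 13.6 mg/mL = 8.823529 mL/hr
Change = 8.823529 − 4.411765 = 4.411765 mL/hr → 4.411765 mL/hr increase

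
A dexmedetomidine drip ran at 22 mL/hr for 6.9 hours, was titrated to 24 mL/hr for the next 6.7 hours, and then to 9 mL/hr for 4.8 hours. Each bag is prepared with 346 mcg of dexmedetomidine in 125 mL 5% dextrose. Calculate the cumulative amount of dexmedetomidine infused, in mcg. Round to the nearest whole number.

Concentration = 346 mcg ÷ 125 mL = 2.768 mcg/mL
Stage 1: 22 mL/hr × 6.9 hr = 151.8 mL → 151.8 mL × 2.768 mcg/mL = 420.1824 mcg
Stage 2: 24 mL/hr × 6.7 hr = 160.8 mL → 160.8 mL × 2.768 mcg/mL = 445.0944 mcg
Stage 3: 9 mL/hr × 4.8 hr = 43.2 mL → 43.2 mL × 2.768 mcg/mL = 119.5776 mcg
Total = 420.1824 + 445.0944 + 119.5776 = 984.8544 mcg

985 mcg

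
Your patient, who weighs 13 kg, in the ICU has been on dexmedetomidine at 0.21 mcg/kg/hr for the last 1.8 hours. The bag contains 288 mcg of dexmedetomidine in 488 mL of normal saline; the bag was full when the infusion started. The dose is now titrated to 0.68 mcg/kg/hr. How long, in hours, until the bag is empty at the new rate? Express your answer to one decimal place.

Initial rate:
Dose = 0.21 mcg/kg/hr × 13 kg = 2.73 mcg/hr
Concentration = 288 mcg ÷ 488 mL = 0.5901639 mcg/mL
Rate = 2.73 mcg/hr ÷ 0.5901639 mcg/mL = 4.625833 mL/hr
Volume infused so far = 4.625833 mL/hr × 1.8 hr = 8.3265 mL
Volume remaining = 488 − 8.3265 = 479.6735 mL
New rate:
Dose = 0.68 mcg/kg/hr × 13 kg = 8.84 mcg/hr
Rate = 8.84 mcg/hr ÷ 0.5901639 mcg/mL = 14.97889 mL/hr
Time remaining = 479.6735 mL ÷ 14.97889 mL/hr = 32.0233 hr

32.0 hours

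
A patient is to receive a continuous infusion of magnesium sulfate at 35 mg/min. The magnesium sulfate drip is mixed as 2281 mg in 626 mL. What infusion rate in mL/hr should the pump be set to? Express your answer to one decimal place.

576.3 mL/hr

35 mg/min × 60 min/hr = 2100 mg/hr
Concentration = 2281 mg ÷ 626 mL = 3.64377 mg/mL
Rate = 2100 mg/hr ÷ 3.64377 mg/mL = 576.3262 mL/hr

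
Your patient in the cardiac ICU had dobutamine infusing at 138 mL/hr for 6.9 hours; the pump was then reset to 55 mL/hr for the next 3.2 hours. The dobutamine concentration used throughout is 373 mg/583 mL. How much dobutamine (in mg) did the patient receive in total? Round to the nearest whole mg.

722 mg

Concentration = 373 mg ÷ 583 mL = 0.6397942 mg/mL
Stage 1: 138 mL/hr × 6.9 hr = 952.2 mL → 952.2 mL × 0.6397942 mg/mL = 609.212 mg
Stage 2: 55 mL/hr × 3.2 hr = 176 mL → 176 mL × 0.6397942 mg/mL = 112.6038 mg
Total = 609.212 + 112.6038 = 721.8158 mg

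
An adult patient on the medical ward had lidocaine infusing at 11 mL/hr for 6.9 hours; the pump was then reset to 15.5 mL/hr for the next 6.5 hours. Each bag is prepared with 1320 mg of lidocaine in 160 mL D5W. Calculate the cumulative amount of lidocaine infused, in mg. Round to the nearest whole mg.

1457 mg

Concentration = 1320 mg ÷ 160 mL = 8.25 mg/mL
Stage 1: 11 mL/hr × 6.9 hr = 75.9 mL → 75.9 mL × 8.25 mg/mL = 626.175 mg
Stage 2: 15.5 mL/hr × 6.5 hr = 100.75 mL → 100.75 mL × 8.25 mg/mL = 831.1875 mg
Total = 626.175 + 831.1875 = 1457.362 mg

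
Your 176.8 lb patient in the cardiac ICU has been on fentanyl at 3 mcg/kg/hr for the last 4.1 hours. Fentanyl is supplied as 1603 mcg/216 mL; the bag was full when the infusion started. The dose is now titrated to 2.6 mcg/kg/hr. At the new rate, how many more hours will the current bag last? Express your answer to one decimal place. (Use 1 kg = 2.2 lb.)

2.9 hours

Initial rate:
Weight = 176.8 lb ÷ 2.2 lb/kg = 80.36364 kg
Dose = 3 mcg/kg/hr × 80.36364 kg = 241.0909 mcg/hr
Concentration = 1603 mcg ÷ 216 mL = 7.421296 mcg/mL
Rate = 241.0909 mcg/hr ÷ 7.421296 mcg/mL = 32.48636 mL/hr
Volume infused so far = 32.48636 mL/hr × 4.1 hr = 133.1941 mL
Volume remaining = 216 − 133.1941 = 82.80592 mL
New rate:
Dose = 2.6 mcg/kg/hr × 80.36364 kg = 208.9455 mcg/hr
Rate = 208.9455 mcg/hr ÷ 7.421296 mcg/mL = 28.15485 mL/hr
Time remaining = 82.80592 mL ÷ 28.15485 mL/hr = 2.941089 hr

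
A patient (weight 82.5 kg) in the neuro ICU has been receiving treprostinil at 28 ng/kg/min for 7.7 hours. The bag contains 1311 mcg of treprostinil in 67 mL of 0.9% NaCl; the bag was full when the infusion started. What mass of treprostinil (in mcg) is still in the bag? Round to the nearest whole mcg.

Dose = 28 ng/kg/min × 82.5 kg = 2310 ng/min
2310 ng/min × 60 min/hr = 138600 ng/hr
Concentration = 1311 mcg ÷ 67 mL = 19.56716 mcg/mL = 19567.16 ng/mL
Rate = 138600 ng/hr ÷ 19567.16 ng/mL = 7.083295 mL/hr
Volume infused = 7.083295 mL/hr × 7.7 hr = 54.54137 mL
Volume remaining = 67 − 54.54137 = 12.45863 mL
Drug remaining = 12.45863 mL × 19567.16 ng/mL = 243780 ng = 243.78 mcg

244 mcg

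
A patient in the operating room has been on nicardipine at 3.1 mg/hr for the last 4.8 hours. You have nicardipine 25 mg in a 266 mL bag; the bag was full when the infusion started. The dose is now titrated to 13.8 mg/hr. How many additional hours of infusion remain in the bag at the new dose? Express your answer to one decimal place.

0.7 hours

Initial rate:
Concentration = 25 mg ÷ 266 mL = 0.09398496 mg/mL
Rate = 3.1 mg/hr ÷ 0.09398496 mg/mL = 32.984 mL/hr
Volume infused so far = 32.984 mL/hr × 4.8 hr = 158.3232 mL
Volume remaining = 266 − 158.3232 = 107.6768 mL
New rate:
Rate = 13.8 mg/hr ÷ 0.09398496 mg/mL = 146.832 mL/hr
Time remaining = 107.6768 mL ÷ 146.832 mL/hr = 0.7333333 hr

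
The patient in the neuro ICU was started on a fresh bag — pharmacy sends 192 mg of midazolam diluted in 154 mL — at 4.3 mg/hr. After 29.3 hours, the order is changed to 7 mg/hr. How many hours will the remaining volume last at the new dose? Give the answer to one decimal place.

Initial rate:
Concentration = 192 mg ÷ 154 mL = 1.246753 mg/mL
Rate = 4.3 mg/hr ÷ 1.246753 mg/mL = 3.448958 mL/hr
Volume infused so far = 3.448958 mL/hr × 29.3 hr = 101.0545 mL
Volume remaining = 154 − 101.0545 = 52.94552 mL
New rate:
Rate = 7 mg/hr ÷ 1.246753 mg/mL = 5.614583 mL/hr
Time remaining = 52.94552 mL ÷ 5.614583 mL/hr = 9.43 hr

9.4 hours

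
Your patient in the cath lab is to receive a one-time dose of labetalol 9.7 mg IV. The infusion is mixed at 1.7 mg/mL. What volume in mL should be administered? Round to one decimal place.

Volume = 9.7 mg ÷ 1.7 mg/mL = 5.705882 mL

5.7 mL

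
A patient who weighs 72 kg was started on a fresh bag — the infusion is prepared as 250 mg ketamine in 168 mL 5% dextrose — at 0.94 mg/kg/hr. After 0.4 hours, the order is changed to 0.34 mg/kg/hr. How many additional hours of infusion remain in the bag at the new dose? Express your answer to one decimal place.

Initial rate:
Dose = 0.94 mg/kg/hr × 72 kg = 67.68 mg/hr
Concentration = 250 mg ÷ 168 mL = 1.488095 mg/mL
Rate = 67.68 mg/hr ÷ 1.488095 mg/mL = 45.48096 mL/hr
Volume infused so far = 45.48096 mL/hr × 0.4 hr = 18.19238 mL
Volume remaining = 168 − 18.19238 = 149.8076 mL
New rate:
Dose = 0.34 mg/kg/hr × 72 kg = 24.48 mg/hr
Rate = 24.48 mg/hr ÷ 1.488095 mg/mL = 16.45056 mL/hr
Time remaining = 149.8076 mL ÷ 16.45056 mL/hr = 9.106536 hr

9.1 hours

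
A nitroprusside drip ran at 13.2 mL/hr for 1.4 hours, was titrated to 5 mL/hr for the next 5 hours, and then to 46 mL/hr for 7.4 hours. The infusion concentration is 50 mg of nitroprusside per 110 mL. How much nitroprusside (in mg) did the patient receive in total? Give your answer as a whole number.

174 mg

Concentration = 50 mg ÷ 110 mL = 0.4545455 mg/mL
Stage 1: 13.2 mL/hr × 1.4 hr = 18.48 mL → 18.48 mL × 0.4545455 mg/mL = 8.4 mg
Stage 2: 5 mL/hr × 5 hr = 25 mL → 25 mL × 0.4545455 mg/mL = 11.36364 mg
Stage 3: 46 mL/hr × 7.4 hr = 340.4 mL → 340.4 mL × 0.4545455 mg/mL = 154.7273 mg
Total = 8.4 + 11.36364 + 154.7273 = 174.4909 mg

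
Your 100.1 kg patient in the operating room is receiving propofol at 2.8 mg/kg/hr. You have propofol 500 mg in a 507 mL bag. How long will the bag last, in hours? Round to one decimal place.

Dose = 2.8 mg/kg/hr × 100.1 kg = 280.28 mg/hr
Concentration = 500 mg ÷ 507 mL = 0.9861933 mg/mL
Rate = 280.28 mg/hr ÷ 0.9861933 mg/mL = 284.2039 mL/hr
Duration = 507 mL ÷ 284.2039 mL/hr = 1.78393 hr

1.8 hours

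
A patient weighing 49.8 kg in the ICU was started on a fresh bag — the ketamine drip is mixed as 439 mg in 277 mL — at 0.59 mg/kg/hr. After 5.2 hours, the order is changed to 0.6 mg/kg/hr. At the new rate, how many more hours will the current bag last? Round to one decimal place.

9.6 hours

Initial rate:
Dose = 0.59 mg/kg/hr × 49.8 kg = 29.382 mg/hr
Concentration = 439 mg ÷ 277 mL = 1.584838 mg/mL
Rate = 29.382 mg/hr ÷ 1.584838 mg/mL = 18.53944 mL/hr
Volume infused so far = 18.53944 mL/hr × 5.2 hr = 96.40509 mL
Volume remaining = 277 − 96.40509 = 180.5949 mL
New rate:
Dose = 0.6 mg/kg/hr × 49.8 kg = 29.88 mg/hr
Rate = 29.88 mg/hr ÷ 1.584838 mg/mL = 18.85367 mL/hr
Time remaining = 180.5949 mL ÷ 18.85367 mL/hr = 9.578768 hr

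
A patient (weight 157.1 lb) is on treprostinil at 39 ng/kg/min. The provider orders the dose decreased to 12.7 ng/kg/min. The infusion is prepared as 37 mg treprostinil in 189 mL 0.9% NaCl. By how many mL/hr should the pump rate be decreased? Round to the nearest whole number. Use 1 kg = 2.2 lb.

At the current dose:
Weight = 157.1 lb ÷ 2.2 lb/kg = 71.40909 kg
Dose = 39 ng/kg/min × 71.40909 kg = 2784.955 ng/min
2784.955 ng/min × 60 min/hr = 167097.3 ng/hr
Concentration = 37 mg ÷ 189 mL = 0.1957672 mg/mL = 195767.2 ng/mL
Rate = 167097.3 ng/hr ÷ 195767.2 ng/mL = 0.8535509 mL/hr
At the new dose:
Dose = 12.7 ng/kg/min × 71.40909 kg = 906.8955 ng/min
906.8955 ng/min × 60 min/hr = 54413.73 ng/hr
Rate = 54413.73 ng/hr ÷ 195767.2 ng/mL = 0.2779512 mL/hr
Change = 0.2779512 − 0.8535509 = -0.5755997 mL/hr → 0.5755997 mL/hr decrease

1 mL/hr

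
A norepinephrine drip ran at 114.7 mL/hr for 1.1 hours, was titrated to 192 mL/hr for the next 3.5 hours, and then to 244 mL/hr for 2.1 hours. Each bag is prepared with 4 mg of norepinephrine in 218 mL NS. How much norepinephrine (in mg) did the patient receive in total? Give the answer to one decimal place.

24.0 mg

Concentration = 4 mg ÷ 218 mL = 0.01834862 mg/mL
Stage 1: 114.7 mL/hr × 1.1 hr = 126.17 mL → 126.17 mL × 0.01834862 mg/mL = 2.315046 mg
Stage 2: 192 mL/hr × 3.5 hr = 672 mL → 672 mL × 0.01834862 mg/mL = 12.33028 mg
Stage 3: 244 mL/hr × 2.1 hr = 512.4 mL → 512.4 mL × 0.01834862 mg/mL = 9.401835 mg
Total = 2.315046 + 12.33028 + 9.401835 = 24.04716 mg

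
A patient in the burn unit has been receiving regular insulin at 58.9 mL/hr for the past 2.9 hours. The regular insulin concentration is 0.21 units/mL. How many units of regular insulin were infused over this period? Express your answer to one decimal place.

35.9 units

Drug rate = 58.9 mL/hr × 0.21 units/mL = 12.369 units/hr
Total = 12.369 units/hr × 2.9 hr = 35.8701 units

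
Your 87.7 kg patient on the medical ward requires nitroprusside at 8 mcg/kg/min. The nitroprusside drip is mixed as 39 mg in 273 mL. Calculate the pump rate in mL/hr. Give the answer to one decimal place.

Dose = 8 mcg/kg/min × 87.7 kg = 701.6 mcg/min
701.6 mcg/min × 60 min/hr = 42096 mcg/hr
Concentration = 39 mg ÷ 273 mL = 0.1428571 mg/mL = 142.8571 mcg/mL
Rate = 42096 mcg/hr ÷ 142.8571 mcg/mL = 294.672 mL/hr

294.7 mL/hr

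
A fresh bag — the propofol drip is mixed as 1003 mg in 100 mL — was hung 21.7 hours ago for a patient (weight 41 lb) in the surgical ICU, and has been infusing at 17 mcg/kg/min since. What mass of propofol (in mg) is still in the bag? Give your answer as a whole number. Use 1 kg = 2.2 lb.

Weight = 41 lb ÷ 2.2 lb/kg = 18.63636 kg
Dose = 17 mcg/kg/min × 18.63636 kg = 316.8182 mcg/min
316.8182 mcg/min × 60 min/hr = 19009.09 mcg/hr
Concentration = 1003 mg ÷ 100 mL = 10.03 mg/mL = 10030 mcg/mL
Rate = 19009.09 mcg/hr ÷ 10030 mcg/mL = 1.895223 mL/hr
Volume infused = 1.895223 mL/hr × 21.7 hr = 41.12635 mL
Volume remaining = 100 − 41.12635 = 58.87365 mL
Drug remaining = 58.87365 mL × 10030 mcg/mL = 590502.7 mcg = 590.5027 mg

591 mg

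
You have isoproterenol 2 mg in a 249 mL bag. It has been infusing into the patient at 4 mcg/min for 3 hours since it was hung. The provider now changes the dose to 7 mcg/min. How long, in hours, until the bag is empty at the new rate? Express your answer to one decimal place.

Initial rate:
4 mcg/min × 60 min/hr = 240 mcg/hr
Concentration = 2 mg ÷ 249 mL = 0.008032129 mg/mL = 8.032129 mcg/mL
Rate = 240 mcg/hr ÷ 8.032129 mcg/mL = 29.88 mL/hr
Volume infused so far = 29.88 mL/hr × 3 hr = 89.64 mL
Volume remaining = 249 − 89.64 = 159.36 mL
New rate:
7 mcg/min × 60 min/hr = 420 mcg/hr
Rate = 420 mcg/hr ÷ 8.032129 mcg/mL = 52.29 mL/hr
Time remaining = 159.36 mL ÷ 52.29 mL/hr = 3.047619 hr

3.0 hours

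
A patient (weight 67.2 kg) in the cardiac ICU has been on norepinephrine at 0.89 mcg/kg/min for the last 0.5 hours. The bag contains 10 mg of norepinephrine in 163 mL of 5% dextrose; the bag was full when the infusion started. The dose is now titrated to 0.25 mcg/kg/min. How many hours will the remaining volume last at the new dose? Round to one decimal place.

8.1 hours

Initial rate:
Dose = 0.89 mcg/kg/min × 67.2 kg = 59.808 mcg/min
59.808 mcg/min × 60 min/hr = 3588.48 mcg/hr
Concentration = 10 mg ÷ 163 mL = 0.06134969 mg/mL = 61.34969 mcg/mL
Rate = 3588.48 mcg/hr ÷ 61.34969 mcg/mL = 58.49222 mL/hr
Volume infused so far = 58.49222 mL/hr × 0.5 hr = 29.24611 mL
Volume remaining = 163 − 29.24611 = 133.7539 mL
New rate:
Dose = 0.25 mcg/kg/min × 67.2 kg = 16.8 mcg/min
16.8 mcg/min × 60 min/hr = 1008 mcg/hr
Rate = 1008 mcg/hr ÷ 61.34969 mcg/mL = 16.4304 mL/hr
Time remaining = 133.7539 mL ÷ 16.4304 mL/hr = 8.140635 hr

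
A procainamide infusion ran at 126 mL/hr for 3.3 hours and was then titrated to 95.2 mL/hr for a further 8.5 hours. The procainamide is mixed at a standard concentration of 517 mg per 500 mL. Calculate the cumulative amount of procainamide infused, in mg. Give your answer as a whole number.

1267 mg

Concentration = 517 mg ÷ 500 mL = 1.034 mg/mL
Stage 1: 126 mL/hr × 3.3 hr = 415.8 mL → 415.8 mL × 1.034 mg/mL = 429.9372 mg
Stage 2: 95.2 mL/hr × 8.5 hr = 809.2 mL → 809.2 mL × 1.034 mg/mL = 836.7128 mg
Total = 429.9372 + 836.7128 = 1266.65 mg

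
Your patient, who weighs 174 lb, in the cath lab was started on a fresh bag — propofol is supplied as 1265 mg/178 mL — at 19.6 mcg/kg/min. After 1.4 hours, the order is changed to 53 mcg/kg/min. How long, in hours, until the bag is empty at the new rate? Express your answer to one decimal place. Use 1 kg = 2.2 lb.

Initial rate:
Weight = 174 lb ÷ 2.2 lb/kg = 79.09091 kg
Dose = 19.6 mcg/kg/min × 79.09091 kg = 1550.182 mcg/min
1550.182 mcg/min × 60 min/hr = 93010.91 mcg/hr
Concentration = 1265 mg ÷ 178 mL = 7.106742 mg/mL = 7106.742 mcg/mL
Rate = 93010.91 mcg/hr ÷ 7106.742 mcg/mL = 13.0877 mL/hr
Volume infused so far = 13.0877 mL/hr × 1.4 hr = 18.32278 mL
Volume remaining = 178 − 18.32278 = 159.6772 mL
New rate:
Dose = 53 mcg/kg/min × 79.09091 kg = 4191.818 mcg/min
4191.818 mcg/min × 60 min/hr = 251509.1 mcg/hr
Rate = 251509.1 mcg/hr ÷ 7106.742 mcg/mL = 35.39021 mL/hr
Time remaining = 159.6772 mL ÷ 35.39021 mL/hr = 4.511903 hr

4.5 hours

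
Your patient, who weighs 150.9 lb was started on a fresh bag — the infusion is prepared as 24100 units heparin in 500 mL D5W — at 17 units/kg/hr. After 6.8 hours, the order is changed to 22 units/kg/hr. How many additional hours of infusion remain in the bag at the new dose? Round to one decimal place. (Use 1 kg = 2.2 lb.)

Initial rate:
Weight = 150.9 lb ÷ 2.2 lb/kg = 68.59091 kg
Dose = 17 units/kg/hr × 68.59091 kg = 1166.045 units/hr
Concentration = 24100 units ÷ 500 mL = 48.2 units/mL
Rate = 1166.045 units/hr ÷ 48.2 units/mL = 24.19181 mL/hr
Volume infused so far = 24.19181 mL/hr × 6.8 hr = 164.5043 mL
Volume remaining = 500 − 164.5043 = 335.4957 mL
New rate:
Dose = 22 units/kg/hr × 68.59091 kg = 1509 units/hr
Rate = 1509 units/hr ÷ 48.2 units/mL = 31.30705 mL/hr
Time remaining = 335.4957 mL ÷ 31.30705 mL/hr = 10.7163 hr

10.7 hours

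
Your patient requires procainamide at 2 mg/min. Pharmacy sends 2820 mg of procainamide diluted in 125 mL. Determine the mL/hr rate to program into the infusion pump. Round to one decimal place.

2 mg/min × 60 min/hr = 120 mg/hr
Concentration = 2820 mg ÷ 125 mL = 22.56 mg/mL
Rate = 120 mg/hr ÷ 22.56 mg/mL = 5.319149 mL/hr

5.3 mL/hr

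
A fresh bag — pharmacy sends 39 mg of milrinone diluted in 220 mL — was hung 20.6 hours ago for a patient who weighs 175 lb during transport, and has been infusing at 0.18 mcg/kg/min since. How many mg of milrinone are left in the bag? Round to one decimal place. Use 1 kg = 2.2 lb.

21.3 mg

Weight = 175 lb ÷ 2.2 lb/kg = 79.54545 kg
Dose = 0.18 mcg/kg/min × 79.54545 kg = 14.31818 mcg/min
14.31818 mcg/min × 60 min/hr = 859.0909 mcg/hr
Concentration = 39 mg ÷ 220 mL = 0.1772727 mg/mL = 177.2727 mcg/mL
Rate = 859.0909 mcg/hr ÷ 177.2727 mcg/mL = 4.846154 mL/hr
Volume infused = 4.846154 mL/hr × 20.6 hr = 99.83077 mL
Volume remaining = 220 − 99.83077 = 120.1692 mL
Drug remaining = 120.1692 mL × 177.2727 mcg/mL = 21302.73 mcg = 21.30273 mg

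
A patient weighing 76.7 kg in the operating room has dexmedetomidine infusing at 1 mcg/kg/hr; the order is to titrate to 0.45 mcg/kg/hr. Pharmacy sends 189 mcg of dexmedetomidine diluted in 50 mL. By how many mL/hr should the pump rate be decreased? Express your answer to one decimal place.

11.2 mL/hr

At the current dose:
Dose = 1 mcg/kg/hr × 76.7 kg = 76.7 mcg/hr
Concentration = 189 mcg ÷ 50 mL = 3.78 mcg/mL
Rate = 76.7 mcg/hr ÷ 3.78 mcg/mL = 20.29101 mL/hr
At the new dose:
Dose = 0.45 mcg/kg/hr × 76.7 kg = 34.515 mcg/hr
Rate = 34.515 mcg/hr ÷ 3.78 mcg/mL = 9.130952 mL/hr
Change = 9.130952 − 20.29101 = -11.16005 mL/hr → 11.16005 mL/hr decrease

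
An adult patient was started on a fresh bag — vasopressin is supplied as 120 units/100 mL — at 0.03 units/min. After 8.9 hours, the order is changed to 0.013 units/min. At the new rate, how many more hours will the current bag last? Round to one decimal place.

Initial rate:
0.03 units/min × 60 min/hr = 1.8 units/hr
Concentration = 120 units ÷ 100 mL = 1.2 units/mL
Rate = 1.8 units/hr ÷ 1.2 units/mL = 1.5 mL/hr
Volume infused so far = 1.5 mL/hr × 8.9 hr = 13.35 mL
Volume remaining = 100 − 13.35 = 86.65 mL
New rate:
0.013 units/min × 60 min/hr = 0.78 units/hr
Rate = 0.78 units/hr ÷ 1.2 units/mL = 0.65 mL/hr
Time remaining = 86.65 mL ÷ 0.65 mL/hr = 133.3077 hr

133.3 hours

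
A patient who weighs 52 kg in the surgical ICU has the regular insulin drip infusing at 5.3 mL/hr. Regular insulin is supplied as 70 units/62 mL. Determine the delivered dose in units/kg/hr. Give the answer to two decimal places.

Concentration = 70 units ÷ 62 mL = 1.129032 units/mL
Drug rate = 5.3 mL/hr × 1.129032 units/mL = 5.983871 units/hr
5.983871 units/hr ÷ 52 kg = 0.1150744 units/kg/hr

0.12 units/kg/hr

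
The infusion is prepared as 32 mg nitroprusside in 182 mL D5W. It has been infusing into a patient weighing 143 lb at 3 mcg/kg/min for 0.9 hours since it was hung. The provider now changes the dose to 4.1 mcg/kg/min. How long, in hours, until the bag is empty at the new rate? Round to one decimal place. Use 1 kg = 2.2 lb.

Initial rate:
Weight = 143 lb ÷ 2.2 lb/kg = 65 kg
Dose = 3 mcg/kg/min × 65 kg = 195 mcg/min
195 mcg/min × 60 min/hr = 11700 mcg/hr
Concentration = 32 mg ÷ 182 mL = 0.1758242 mg/mL = 175.8242 mcg/mL
Rate = 11700 mcg/hr ÷ 175.8242 mcg/mL = 66.54375 mL/hr
Volume infused so far = 66.54375 mL/hr × 0.9 hr = 59.88938 mL
Volume remaining = 182 − 59.88938 = 122.1106 mL
New rate:
Dose = 4.1 mcg/kg/min × 65 kg = 266.5 mcg/min
266.5 mcg/min × 60 min/hr = 15990 mcg/hr
Rate = 15990 mcg/hr ÷ 175.8242 mcg/mL = 90.94312 mL/hr
Time remaining = 122.1106 mL ÷ 90.94312 mL/hr = 1.342714 hr

1.3 hours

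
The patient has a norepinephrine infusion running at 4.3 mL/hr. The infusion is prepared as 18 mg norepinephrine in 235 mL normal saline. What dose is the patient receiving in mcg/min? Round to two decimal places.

Concentration = 18 mg ÷ 235 mL = 0.07659574 mg/mL = 76.59574 mcg/mL
Drug rate = 4.3 mL/hr × 76.59574 mcg/mL = 329.3617 mcg/hr
329.3617 mcg/hr ÷ 60 min/hr = 5.489362 mcg/min

5.49 mcg/min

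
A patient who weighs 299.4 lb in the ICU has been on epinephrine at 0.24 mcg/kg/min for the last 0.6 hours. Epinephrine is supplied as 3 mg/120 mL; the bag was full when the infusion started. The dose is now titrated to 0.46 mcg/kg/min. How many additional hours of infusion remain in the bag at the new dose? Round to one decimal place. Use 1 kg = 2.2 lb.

0.5 hours

Initial rate:
Weight = 299.4 lb ÷ 2.2 lb/kg = 136.0909 kg
Dose = 0.24 mcg/kg/min × 136.0909 kg = 32.66182 mcg/min
32.66182 mcg/min × 60 min/hr = 1959.709 mcg/hr
Concentration = 3 mg ÷ 120 mL = 0.025 mg/mL = 25 mcg/mL
Rate = 1959.709 mcg/hr ÷ 25 mcg/mL = 78.38836 mL/hr
Volume infused so far = 78.38836 mL/hr × 0.6 hr = 47.03302 mL
Volume remaining = 120 − 47.03302 = 72.96698 mL
New rate:
Dose = 0.46 mcg/kg/min × 136.0909 kg = 62.60182 mcg/min
62.60182 mcg/min × 60 min/hr = 3756.109 mcg/hr
Rate = 3756.109 mcg/hr ÷ 25 mcg/mL = 150.2444 mL/hr
Time remaining = 72.96698 mL ÷ 150.2444 mL/hr = 0.4856554 hr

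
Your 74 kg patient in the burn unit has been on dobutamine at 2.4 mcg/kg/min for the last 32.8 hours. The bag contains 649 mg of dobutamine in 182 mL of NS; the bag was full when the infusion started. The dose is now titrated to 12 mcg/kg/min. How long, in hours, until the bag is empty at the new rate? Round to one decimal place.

5.6 hours

Initial rate:
Dose = 2.4 mcg/kg/min × 74 kg = 177.6 mcg/min
177.6 mcg/min × 60 min/hr = 10656 mcg/hr
Concentration = 649 mg ÷ 182 mL = 3.565934 mg/mL = 3565.934 mcg/mL
Rate = 10656 mcg/hr ÷ 3565.934 mcg/mL = 2.988277 mL/hr
Volume infused so far = 2.988277 mL/hr × 32.8 hr = 98.0155 mL
Volume remaining = 182 − 98.0155 = 83.9845 mL
New rate:
Dose = 12 mcg/kg/min × 74 kg = 888 mcg/min
888 mcg/min × 60 min/hr = 53280 mcg/hr
Rate = 53280 mcg/hr ÷ 3565.934 mcg/mL = 14.94139 mL/hr
Time remaining = 83.9845 mL ÷ 14.94139 mL/hr = 5.620931 hr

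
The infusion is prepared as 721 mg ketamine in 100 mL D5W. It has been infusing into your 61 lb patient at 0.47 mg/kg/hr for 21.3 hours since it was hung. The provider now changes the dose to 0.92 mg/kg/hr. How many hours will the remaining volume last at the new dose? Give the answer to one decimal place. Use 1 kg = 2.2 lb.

17.4 hours

Initial rate:
Weight = 61 lb ÷ 2.2 lb/kg = 27.72727 kg
Dose = 0.47 mg/kg/hr × 27.72727 kg = 13.03182 mg/hr
Concentration = 721 mg ÷ 100 mL = 7.21 mg/mL
Rate = 13.03182 mg/hr ÷ 7.21 mg/mL = 1.807464 mL/hr
Volume infused so far = 1.807464 mL/hr × 21.3 hr = 38.49899 mL
Volume remaining = 100 − 38.49899 = 61.50101 mL
New rate:
Dose = 0.92 mg/kg/hr × 27.72727 kg = 25.50909 mg/hr
Rate = 25.50909 mg/hr ÷ 7.21 mg/mL = 3.538015 mL/hr
Time remaining = 61.50101 mL ÷ 3.538015 mL/hr = 17.38291 hr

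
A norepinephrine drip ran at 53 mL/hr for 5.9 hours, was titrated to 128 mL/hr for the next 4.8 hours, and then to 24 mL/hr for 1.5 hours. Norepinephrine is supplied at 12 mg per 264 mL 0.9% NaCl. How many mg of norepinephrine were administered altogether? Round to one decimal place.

Concentration = 12 mg ÷ 264 mL = 0.04545455 mg/mL
Stage 1: 53 mL/hr × 5.9 hr = 312.7 mL → 312.7 mL × 0.04545455 mg/mL = 14.21364 mg
Stage 2: 128 mL/hr × 4.8 hr = 614.4 mL → 614.4 mL × 0.04545455 mg/mL = 27.92727 mg
Stage 3: 24 mL/hr × 1.5 hr = 36 mL → 36 mL × 0.04545455 mg/mL = 1.636364 mg
Total = 14.21364 + 27.92727 + 1.636364 = 43.77727 mg

43.8 mg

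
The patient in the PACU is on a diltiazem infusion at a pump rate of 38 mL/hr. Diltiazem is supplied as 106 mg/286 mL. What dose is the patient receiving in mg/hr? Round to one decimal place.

Concentration = 106 mg ÷ 286 mL = 0.3706294 mg/mL
Drug rate = 38 mL/hr × 0.3706294 mg/mL = 14.08392 mg/hr

14.1 mg/hr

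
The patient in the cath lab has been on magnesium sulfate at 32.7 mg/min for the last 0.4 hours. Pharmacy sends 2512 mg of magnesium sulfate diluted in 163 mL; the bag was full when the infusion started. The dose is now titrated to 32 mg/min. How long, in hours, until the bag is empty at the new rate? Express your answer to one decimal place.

Initial rate:
32.7 mg/min × 60 min/hr = 1962 mg/hr
Concentration = 2512 mg ÷ 163 mL = 15.41104 mg/mL
Rate = 1962 mg/hr ÷ 15.41104 mg/mL = 127.3113 mL/hr
Volume infused so far = 127.3113 mL/hr × 0.4 hr = 50.92452 mL
Volume remaining = 163 − 50.92452 = 112.0755 mL
New rate:
32 mg/min × 60 min/hr = 1920 mg/hr
Rate = 1920 mg/hr ÷ 15.41104 mg/mL = 124.586 mL/hr
Time remaining = 112.0755 mL ÷ 124.586 mL/hr = 0.8995833 hr

0.9 hours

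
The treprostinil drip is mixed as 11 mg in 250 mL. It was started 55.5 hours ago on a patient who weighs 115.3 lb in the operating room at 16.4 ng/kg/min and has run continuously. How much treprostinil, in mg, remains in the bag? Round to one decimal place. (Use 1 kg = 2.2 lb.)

Weight = 115.3 lb ÷ 2.2 lb/kg = 52.40909 kg
Dose = 16.4 ng/kg/min × 52.40909 kg = 859.5091 ng/min
859.5091 ng/min × 60 min/hr = 51570.55 ng/hr
Concentration = 11 mg ÷ 250 mL = 0.044 mg/mL = 44000 ng/mL
Rate = 51570.55 ng/hr ÷ 44000 ng/mL = 1.172058 mL/hr
Volume infused = 1.172058 mL/hr × 55.5 hr = 65.04921 mL
Volume remaining = 250 − 65.04921 = 184.9508 mL
Drug remaining = 184.9508 mL × 44000 ng/mL = 8137835 ng = 8.137835 mg

8.1 mg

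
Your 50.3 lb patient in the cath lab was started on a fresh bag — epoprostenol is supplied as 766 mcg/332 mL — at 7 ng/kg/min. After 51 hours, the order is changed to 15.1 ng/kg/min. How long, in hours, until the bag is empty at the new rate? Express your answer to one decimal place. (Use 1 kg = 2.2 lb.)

13.3 hours

Initial rate:
Weight = 50.3 lb ÷ 2.2 lb/kg = 22.86364 kg
Dose = 7 ng/kg/min × 22.86364 kg = 160.0455 ng/min
160.0455 ng/min × 60 min/hr = 9602.727 ng/hr
Concentration = 766 mcg ÷ 332 mL = 2.307229 mcg/mL = 2307.229 ng/mL
Rate = 9602.727 ng/hr ÷ 2307.229 ng/mL = 4.162018 mL/hr
Volume infused so far = 4.162018 mL/hr × 51 hr = 212.2629 mL
Volume remaining = 332 − 212.2629 = 119.7371 mL
New rate:
Dose = 15.1 ng/kg/min × 22.86364 kg = 345.2409 ng/min
345.2409 ng/min × 60 min/hr = 20714.45 ng/hr
Rate = 20714.45 ng/hr ÷ 2307.229 ng/mL = 8.978066 mL/hr
Time remaining = 119.7371 mL ÷ 8.978066 mL/hr = 13.33662 hr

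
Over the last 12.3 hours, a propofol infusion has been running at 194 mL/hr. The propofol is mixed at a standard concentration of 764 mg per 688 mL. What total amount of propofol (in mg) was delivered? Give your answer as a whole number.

2650 mg

Concentration = 764 mg ÷ 688 mL = 1.110465 mg/mL = 1110.465 mcg/mL
Drug rate = 194 mL/hr × 1110.465 mcg/mL = 215430.2 mcg/hr
Total = 215430.2 mcg/hr × 12.3 hr = 2649792 mcg = 2649.792 mg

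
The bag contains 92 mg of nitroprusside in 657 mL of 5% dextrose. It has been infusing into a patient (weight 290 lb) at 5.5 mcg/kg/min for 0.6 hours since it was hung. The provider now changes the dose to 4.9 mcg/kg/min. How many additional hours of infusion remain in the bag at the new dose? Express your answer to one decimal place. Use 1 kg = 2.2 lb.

Initial rate:
Weight = 290 lb ÷ 2.2 lb/kg = 131.8182 kg
Dose = 5.5 mcg/kg/min × 131.8182 kg = 725 mcg/min
725 mcg/min × 60 min/hr = 43500 mcg/hr
Concentration = 92 mg ÷ 657 mL = 0.1400304 mg/mL = 140.0304 mcg/mL
Rate = 43500 mcg/hr ÷ 140.0304 mcg/mL = 310.6467 mL/hr
Volume infused so far = 310.6467 mL/hr × 0.6 hr = 186.388 mL
Volume remaining = 657 − 186.388 = 470.612 mL
New rate:
Dose = 4.9 mcg/kg/min × 131.8182 kg = 645.9091 mcg/min
645.9091 mcg/min × 60 min/hr = 38754.55 mcg/hr
Rate = 38754.55 mcg/hr ÷ 140.0304 mcg/mL = 276.758 mL/hr
Time remaining = 470.612 mL ÷ 276.758 mL/hr = 1.700446 hr

1.7 hours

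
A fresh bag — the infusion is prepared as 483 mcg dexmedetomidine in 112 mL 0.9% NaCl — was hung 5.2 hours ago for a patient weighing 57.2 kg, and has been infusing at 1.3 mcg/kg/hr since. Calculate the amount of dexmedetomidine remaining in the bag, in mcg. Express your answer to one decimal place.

Dose = 1.3 mcg/kg/hr × 57.2 kg = 74.36 mcg/hr
Concentration = 483 mcg ÷ 112 mL = 4.3125 mcg/mL
Rate = 74.36 mcg/hr ÷ 4.3125 mcg/mL = 17.2429 mL/hr
Volume infused = 17.2429 mL/hr × 5.2 hr = 89.66307 mL
Volume remaining = 112 − 89.66307 = 22.33693 mL
Drug remaining = 22.33693 mL × 4.3125 mcg/mL = 96.328 mcg

96.3 mcg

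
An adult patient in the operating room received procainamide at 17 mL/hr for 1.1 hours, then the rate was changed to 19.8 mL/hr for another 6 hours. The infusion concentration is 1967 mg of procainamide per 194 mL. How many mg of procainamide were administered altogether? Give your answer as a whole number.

1394 mg

Concentration = 1967 mg ÷ 194 mL = 10.13918 mg/mL
Stage 1: 17 mL/hr × 1.1 hr = 18.7 mL → 18.7 mL × 10.13918 mg/mL = 189.6026 mg
Stage 2: 19.8 mL/hr × 6 hr = 118.8 mL → 118.8 mL × 10.13918 mg/mL = 1204.534 mg
Total = 189.6026 + 1204.534 = 1394.137 mg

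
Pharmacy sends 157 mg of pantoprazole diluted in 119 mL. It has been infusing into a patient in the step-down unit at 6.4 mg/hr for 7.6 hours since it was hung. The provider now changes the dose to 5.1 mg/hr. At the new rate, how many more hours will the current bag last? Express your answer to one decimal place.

Initial rate:
Concentration = 157 mg ÷ 119 mL = 1.319328 mg/mL
Rate = 6.4 mg/hr ÷ 1.319328 mg/mL = 4.850955 mL/hr
Volume infused so far = 4.850955 mL/hr × 7.6 hr = 36.86726 mL
Volume remaining = 119 − 36.86726 = 82.13274 mL
New rate:
Rate = 5.1 mg/hr ÷ 1.319328 mg/mL = 3.865605 mL/hr
Time remaining = 82.13274 mL ÷ 3.865605 mL/hr = 21.24706 hr

21.2 hours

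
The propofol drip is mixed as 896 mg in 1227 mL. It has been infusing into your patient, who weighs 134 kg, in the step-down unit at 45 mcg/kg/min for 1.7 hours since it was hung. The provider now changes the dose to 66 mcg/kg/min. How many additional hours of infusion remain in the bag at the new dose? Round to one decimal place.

0.5 hours

Initial rate:
Dose = 45 mcg/kg/min × 134 kg = 6030 mcg/min
6030 mcg/min × 60 min/hr = 361800 mcg/hr
Concentration = 896 mg ÷ 1227 mL = 0.7302363 mg/mL = 730.2363 mcg/mL
Rate = 361800 mcg/hr ÷ 730.2363 mcg/mL = 495.456 mL/hr
Volume infused so far = 495.456 mL/hr × 1.7 hr = 842.2752 mL
Volume remaining = 1227 − 842.2752 = 384.7248 mL
New rate:
Dose = 66 mcg/kg/min × 134 kg = 8844 mcg/min
8844 mcg/min × 60 min/hr = 530640 mcg/hr
Rate = 530640 mcg/hr ÷ 730.2363 mcg/mL = 726.6688 mL/hr
Time remaining = 384.7248 mL ÷ 726.6688 mL/hr = 0.5294362 hr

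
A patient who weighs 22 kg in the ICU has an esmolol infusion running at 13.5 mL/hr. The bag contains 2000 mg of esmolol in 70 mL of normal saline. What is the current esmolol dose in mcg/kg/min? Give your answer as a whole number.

Concentration = 2000 mg ÷ 70 mL = 28.57143 mg/mL = 28571.43 mcg/mL
Drug rate = 13.5 mL/hr × 28571.43 mcg/mL = 385714.3 mcg/hr
385714.3 mcg/hr ÷ 60 min/hr = 6428.571 mcg/min
6428.571 mcg/min ÷ 22 kg = 292.2078 mcg/kg/min

292 mcg/kg/min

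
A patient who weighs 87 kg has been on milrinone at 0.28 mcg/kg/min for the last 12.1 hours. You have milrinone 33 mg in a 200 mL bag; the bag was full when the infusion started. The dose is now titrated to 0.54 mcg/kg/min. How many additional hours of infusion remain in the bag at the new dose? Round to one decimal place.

5.4 hours

Initial rate:
Dose = 0.28 mcg/kg/min × 87 kg = 24.36 mcg/min
24.36 mcg/min × 60 min/hr = 1461.6 mcg/hr
Concentration = 33 mg ÷ 200 mL = 0.165 mg/mL = 165 mcg/mL
Rate = 1461.6 mcg/hr ÷ 165 mcg/mL = 8.858182 mL/hr
Volume infused so far = 8.858182 mL/hr × 12.1 hr = 107.184 mL
Volume remaining = 200 − 107.184 = 92.816 mL
New rate:
Dose = 0.54 mcg/kg/min × 87 kg = 46.98 mcg/min
46.98 mcg/min × 60 min/hr = 2818.8 mcg/hr
Rate = 2818.8 mcg/hr ÷ 165 mcg/mL = 17.08364 mL/hr
Time remaining = 92.816 mL ÷ 17.08364 mL/hr = 5.433035 hr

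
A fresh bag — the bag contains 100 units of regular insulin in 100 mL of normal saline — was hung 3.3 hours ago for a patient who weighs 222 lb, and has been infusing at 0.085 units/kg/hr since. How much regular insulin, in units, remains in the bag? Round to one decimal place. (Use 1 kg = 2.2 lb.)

71.7 units

Weight = 222 lb ÷ 2.2 lb/kg = 100.9091 kg
Dose = 0.085 units/kg/hr × 100.9091 kg = 8.577273 units/hr
Concentration = 100 units ÷ 100 mL = 1 units/mL
Rate = 8.577273 units/hr ÷ 1 units/mL = 8.577273 mL/hr
Volume infused = 8.577273 mL/hr × 3.3 hr = 28.305 mL
Volume remaining = 100 − 28.305 = 71.695 mL
Drug remaining = 71.695 mL × 1 units/mL = 71.695 units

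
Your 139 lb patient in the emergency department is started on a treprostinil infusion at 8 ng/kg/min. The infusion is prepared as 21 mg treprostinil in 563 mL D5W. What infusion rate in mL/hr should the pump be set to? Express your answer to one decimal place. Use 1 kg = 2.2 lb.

Weight = 139 lb ÷ 2.2 lb/kg = 63.18182 kg
Dose = 8 ng/kg/min × 63.18182 kg = 505.4545 ng/min
505.4545 ng/min × 60 min/hr = 30327.27 ng/hr
Concentration = 21 mg ÷ 563 mL = 0.03730018 mg/mL = 37300.18 ng/mL
Rate = 30327.27 ng/hr ÷ 37300.18 ng/mL = 0.8130597 mL/hr

0.8 mL/hr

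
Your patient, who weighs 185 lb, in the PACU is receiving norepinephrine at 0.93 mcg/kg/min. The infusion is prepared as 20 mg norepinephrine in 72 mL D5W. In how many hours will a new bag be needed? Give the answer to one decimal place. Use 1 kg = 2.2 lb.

4.3 hours

Weight = 185 lb ÷ 2.2 lb/kg = 84.09091 kg
Dose = 0.93 mcg/kg/min × 84.09091 kg = 78.20455 mcg/min
78.20455 mcg/min × 60 min/hr = 4692.273 mcg/hr
Concentration = 20 mg ÷ 72 mL = 0.2777778 mg/mL = 277.7778 mcg/mL
Rate = 4692.273 mcg/hr ÷ 277.7778 mcg/mL = 16.89218 mL/hr
Duration = 72 mL ÷ 16.89218 mL/hr = 4.262327 hr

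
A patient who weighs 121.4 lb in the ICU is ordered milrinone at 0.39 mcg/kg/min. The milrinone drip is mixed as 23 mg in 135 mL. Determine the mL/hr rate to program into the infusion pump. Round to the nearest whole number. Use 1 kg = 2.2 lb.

8 mL/hr

Weight = 121.4 lb ÷ 2.2 lb/kg = 55.18182 kg
Dose = 0.39 mcg/kg/min × 55.18182 kg = 21.52091 mcg/min
21.52091 mcg/min × 60 min/hr = 1291.255 mcg/hr
Concentration = 23 mg ÷ 135 mL = 0.1703704 mg/mL = 170.3704 mcg/mL
Rate = 1291.255 mcg/hr ÷ 170.3704 mcg/mL = 7.579103 mL/hr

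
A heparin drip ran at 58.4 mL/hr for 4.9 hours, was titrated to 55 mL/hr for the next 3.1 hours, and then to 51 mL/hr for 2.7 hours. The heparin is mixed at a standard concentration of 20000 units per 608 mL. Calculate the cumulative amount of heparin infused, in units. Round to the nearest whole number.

Concentration = 20000 units ÷ 608 mL = 32.89474 units/mL
Stage 1: 58.4 mL/hr × 4.9 hr = 286.16 mL → 286.16 mL × 32.89474 units/mL = 9413.158 units
Stage 2: 55 mL/hr × 3.1 hr = 170.5 mL → 170.5 mL × 32.89474 units/mL = 5608.553 units
Stage 3: 51 mL/hr × 2.7 hr = 137.7 mL → 137.7 mL × 32.89474 units/mL = 4529.605 units
Total = 9413.158 + 5608.553 + 4529.605 = 19551.32 units

19551 units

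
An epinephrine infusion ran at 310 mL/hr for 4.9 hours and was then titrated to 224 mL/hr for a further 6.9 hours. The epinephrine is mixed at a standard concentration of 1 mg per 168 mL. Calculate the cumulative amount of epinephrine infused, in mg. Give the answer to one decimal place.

18.2 mg

Concentration = 1 mg ÷ 168 mL = 0.005952381 mg/mL
Stage 1: 310 mL/hr × 4.9 hr = 1519 mL → 1519 mL × 0.005952381 mg/mL = 9.041667 mg
Stage 2: 224 mL/hr × 6.9 hr = 1545.6 mL → 1545.6 mL × 0.005952381 mg/mL = 9.2 mg
Total = 9.041667 + 9.2 = 18.24167 mg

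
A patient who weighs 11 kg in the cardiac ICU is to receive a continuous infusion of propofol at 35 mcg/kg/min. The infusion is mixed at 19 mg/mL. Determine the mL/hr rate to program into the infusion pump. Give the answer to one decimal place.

Dose = 35 mcg/kg/min × 11 kg = 385 mcg/min
385 mcg/min × 60 min/hr = 23100 mcg/hr
Concentration = 19 mg/mL = 19000 mcg/mL
Rate = 23100 mcg/hr ÷ 19000 mcg/mL = 1.215789 mL/hr

1.2 mL/hr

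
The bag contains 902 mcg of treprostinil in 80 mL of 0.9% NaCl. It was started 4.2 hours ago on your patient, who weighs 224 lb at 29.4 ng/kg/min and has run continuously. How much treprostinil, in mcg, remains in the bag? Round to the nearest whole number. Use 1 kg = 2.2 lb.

Weight = 224 lb ÷ 2.2 lb/kg = 101.8182 kg
Dose = 29.4 ng/kg/min × 101.8182 kg = 2993.455 ng/min
2993.455 ng/min × 60 min/hr = 179607.3 ng/hr
Concentration = 902 mcg ÷ 80 mL = 11.275 mcg/mL = 11275 ng/mL
Rate = 179607.3 ng/hr ÷ 11275 ng/mL = 15.92969 mL/hr
Volume infused = 15.92969 mL/hr × 4.2 hr = 66.9047 mL
Volume remaining = 80 − 66.9047 = 13.0953 mL
Drug remaining = 13.0953 mL × 11275 ng/mL = 147649.5 ng = 147.6495 mcg

148 mcg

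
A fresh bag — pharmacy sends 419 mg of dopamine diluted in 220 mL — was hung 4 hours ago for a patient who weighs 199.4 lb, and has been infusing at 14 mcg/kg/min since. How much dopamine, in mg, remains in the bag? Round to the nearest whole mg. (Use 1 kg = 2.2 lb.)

114 mg

Weight = 199.4 lb ÷ 2.2 lb/kg = 90.63636 kg
Dose = 14 mcg/kg/min × 90.63636 kg = 1268.909 mcg/min
1268.909 mcg/min × 60 min/hr = 76134.55 mcg/hr
Concentration = 419 mg ÷ 220 mL = 1.904545 mg/mL = 1904.545 mcg/mL
Rate = 76134.55 mcg/hr ÷ 1904.545 mcg/mL = 39.97518 mL/hr
Volume infused = 39.97518 mL/hr × 4 hr = 159.9007 mL
Volume remaining = 220 − 159.9007 = 60.09928 mL
Drug remaining = 60.09928 mL × 1904.545 mcg/mL = 114461.8 mcg = 114.4618 mg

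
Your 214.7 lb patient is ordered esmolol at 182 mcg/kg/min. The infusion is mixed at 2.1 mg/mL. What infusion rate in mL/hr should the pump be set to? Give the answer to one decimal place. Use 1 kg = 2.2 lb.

Weight = 214.7 lb ÷ 2.2 lb/kg = 97.59091 kg
Dose = 182 mcg/kg/min × 97.59091 kg = 17761.55 mcg/min
17761.55 mcg/min × 60 min/hr = 1065693 mcg/hr
Concentration = 2.1 mg/mL = 2100 mcg/mL
Rate = 1065693 mcg/hr ÷ 2100 mcg/mL = 507.4727 mL/hr

507.5 mL/hr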